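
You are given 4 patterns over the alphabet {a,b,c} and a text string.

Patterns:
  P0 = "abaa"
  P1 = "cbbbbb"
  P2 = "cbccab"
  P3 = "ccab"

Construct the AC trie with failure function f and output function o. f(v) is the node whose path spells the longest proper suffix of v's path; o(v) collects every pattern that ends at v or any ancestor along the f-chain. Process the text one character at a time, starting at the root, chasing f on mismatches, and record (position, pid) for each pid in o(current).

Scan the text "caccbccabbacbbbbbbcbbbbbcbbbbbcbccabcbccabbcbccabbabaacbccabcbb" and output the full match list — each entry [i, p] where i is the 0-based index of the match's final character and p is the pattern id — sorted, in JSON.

Build:
Trie (insert patterns):
  0='ε' goto a→1 c→5
  1='a' goto b→2
  2='ab' goto a→3
  3='aba' goto a→4
  4='abaa' goto ·  [P0 ends]
  5='c' goto b→6 c→15
  6='cb' goto b→7 c→11
  7='cbb' goto b→8
  8='cbbb' goto b→9
  9='cbbbb' goto b→10
  10='cbbbbb' goto ·  [P1 ends]
  11='cbc' goto c→12
  12='cbcc' goto a→13
  13='cbcca' goto b→14
  14='cbccab' goto ·  [P2 ends]
  15='cc' goto a→16
  16='cca' goto b→17
  17='ccab' goto ·  [P3 ends]

Failure links (BFS by depth):
  fail(1) 'a': from fail(0)=0 chase 'a': 0 ⇒ 0;  out=∅∪out(0)=∅
  fail(5) 'c': from fail(0)=0 chase 'c': 0 ⇒ 0;  out=∅∪out(0)=∅
  fail(2) 'ab': from fail(1)=0 chase 'b': 0 ⇒ 0;  out=∅∪out(0)=∅
  fail(6) 'cb': from fail(5)=0 chase 'b': 0 ⇒ 0;  out=∅∪out(0)=∅
  fail(15) 'cc': from fail(5)=0 chase 'c': 0 ⇒ 5;  out=∅∪out(5)=∅
  fail(3) 'aba': from fail(2)=0 chase 'a': 0 ⇒ 1;  out=∅∪out(1)=∅
  fail(7) 'cbb': from fail(6)=0 chase 'b': 0 ⇒ 0;  out=∅∪out(0)=∅
  fail(11) 'cbc': from fail(6)=0 chase 'c': 0 ⇒ 5;  out=∅∪out(5)=∅
  fail(16) 'cca': from fail(15)=5 chase 'a': 5→0 ⇒ 1;  out=∅∪out(1)=∅
  fail(4) 'abaa': from fail(3)=1 chase 'a': 1→0 ⇒ 1;  out={0}∪out(1)={0}
  fail(8) 'cbbb': from fail(7)=0 chase 'b': 0 ⇒ 0;  out=∅∪out(0)=∅
  fail(12) 'cbcc': from fail(11)=5 chase 'c': 5 ⇒ 15;  out=∅∪out(15)=∅
  fail(17) 'ccab': from fail(16)=1 chase 'b': 1 ⇒ 2;  out={3}∪out(2)={3}
  fail(9) 'cbbbb': from fail(8)=0 chase 'b': 0 ⇒ 0;  out=∅∪out(0)=∅
  fail(13) 'cbcca': from fail(12)=15 chase 'a': 15 ⇒ 16;  out=∅∪out(16)=∅
  fail(10) 'cbbbbb': from fail(9)=0 chase 'b': 0 ⇒ 0;  out={1}∪out(0)={1}
  fail(14) 'cbccab': from fail(13)=16 chase 'b': 16 ⇒ 17;  out={2}∪out(17)={2,3}

Text stream:
pos 0 'c': at 5
pos 1 'a': at 1 (via fail)
pos 2 'c': at 5 (via fail)
pos 3 'c': at 15
pos 4 'b': at 6 (via fail)
pos 5 'c': at 11
pos 6 'c': at 12
pos 7 'a': at 13
pos 8 'b': at 14  ** P2@[3:8],P3@[5:8]
pos 9 'b': at 0 (via fail)
pos 10 'a': at 1
pos 11 'c': at 5 (via fail)
pos 12 'b': at 6
pos 13 'b': at 7
pos 14 'b': at 8
pos 15 'b': at 9
pos 16 'b': at 10  ** P1@[11:16]
pos 17 'b': at 0 (via fail)
pos 18 'c': at 5
pos 19 'b': at 6
pos 20 'b': at 7
pos 21 'b': at 8
pos 22 'b': at 9
pos 23 'b': at 10  ** P1@[18:23]
pos 24 'c': at 5 (via fail)
pos 25 'b': at 6
pos 26 'b': at 7
pos 27 'b': at 8
pos 28 'b': at 9
pos 29 'b': at 10  ** P1@[24:29]
pos 30 'c': at 5 (via fail)
pos 31 'b': at 6
pos 32 'c': at 11
pos 33 'c': at 12
pos 34 'a': at 13
pos 35 'b': at 14  ** P2@[30:35],P3@[32:35]
pos 36 'c': at 5 (via fail)
pos 37 'b': at 6
pos 38 'c': at 11
pos 39 'c': at 12
pos 40 'a': at 13
pos 41 'b': at 14  ** P2@[36:41],P3@[38:41]
pos 42 'b': at 0 (via fail)
pos 43 'c': at 5
pos 44 'b': at 6
pos 45 'c': at 11
pos 46 'c': at 12
pos 47 'a': at 13
pos 48 'b': at 14  ** P2@[43:48],P3@[45:48]
pos 49 'b': at 0 (via fail)
pos 50 'a': at 1
pos 51 'b': at 2
pos 52 'a': at 3
pos 53 'a': at 4  ** P0@[50:53]
pos 54 'c': at 5 (via fail)
pos 55 'b': at 6
pos 56 'c': at 11
pos 57 'c': at 12
pos 58 'a': at 13
pos 59 'b': at 14  ** P2@[54:59],P3@[56:59]
pos 60 'c': at 5 (via fail)
pos 61 'b': at 6
pos 62 'b': at 7

Result: [[8,2],[8,3],[16,1],[23,1],[29,1],[35,2],[35,3],[41,2],[41,3],[48,2],[48,3],[53,0],[59,2],[59,3]]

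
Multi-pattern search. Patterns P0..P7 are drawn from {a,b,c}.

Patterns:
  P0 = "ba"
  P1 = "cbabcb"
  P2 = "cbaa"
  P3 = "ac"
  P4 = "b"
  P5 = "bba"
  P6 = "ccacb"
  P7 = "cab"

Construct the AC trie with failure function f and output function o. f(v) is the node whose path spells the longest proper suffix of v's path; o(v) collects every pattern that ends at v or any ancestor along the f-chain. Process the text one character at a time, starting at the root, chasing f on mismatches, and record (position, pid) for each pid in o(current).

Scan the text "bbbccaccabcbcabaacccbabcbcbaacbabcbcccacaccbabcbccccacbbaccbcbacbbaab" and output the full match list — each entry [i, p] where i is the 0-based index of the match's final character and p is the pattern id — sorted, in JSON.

Build automaton:
Trie (insert patterns):
  n0 'ε': a→10 b→1 c→3
  n1 'b': a→2 b→12  ←P4
  n2 'ba': ·  ←P0
  n3 'c': a→18 b→4 c→14
  n4 'cb': a→5
  n5 'cba': a→9 b→6
  n6 'cbab': c→7
  n7 'cbabc': b→8
  n8 'cbabcb': ·  ←P1
  n9 'cbaa': ·  ←P2
  n10 'a': c→11
  n11 'ac': ·  ←P3
  n12 'bb': a→13
  n13 'bba': ·  ←P5
  n14 'cc': a→15
  n15 'cca': c→16
  n16 'ccac': b→17
  n17 'ccacb': ·  ←P6
  n18 'ca': b→19
  n19 'cab': ·  ←P7

Failure links (BFS by depth):
  fail(1) 'b': from fail(0)=0 chase 'b': 0 ⇒ 0;  out={4}∪out(0)={4}
  fail(3) 'c': from fail(0)=0 chase 'c': 0 ⇒ 0;  out=∅∪out(0)=∅
  fail(10) 'a': from fail(0)=0 chase 'a': 0 ⇒ 0;  out=∅∪out(0)=∅
  fail(2) 'ba': from fail(1)=0 chase 'a': 0 ⇒ 10;  out={0}∪out(10)={0}
  fail(4) 'cb': from fail(3)=0 chase 'b': 0 ⇒ 1;  out=∅∪out(1)={4}
  fail(11) 'ac': from fail(10)=0 chase 'c': 0 ⇒ 3;  out={3}∪out(3)={3}
  fail(12) 'bb': from fail(1)=0 chase 'b': 0 ⇒ 1;  out=∅∪out(1)={4}
  fail(14) 'cc': from fail(3)=0 chase 'c': 0 ⇒ 3;  out=∅∪out(3)=∅
  fail(18) 'ca': from fail(3)=0 chase 'a': 0 ⇒ 10;  out=∅∪out(10)=∅
  fail(5) 'cba': from fail(4)=1 chase 'a': 1 ⇒ 2;  out=∅∪out(2)={0}
  fail(13) 'bba': from fail(12)=1 chase 'a': 1 ⇒ 2;  out={5}∪out(2)={0,5}
  fail(15) 'cca': from fail(14)=3 chase 'a': 3 ⇒ 18;  out=∅∪out(18)=∅
  fail(19) 'cab': from fail(18)=10 chase 'b': 10→0 ⇒ 1;  out={7}∪out(1)={4,7}
  fail(6) 'cbab': from fail(5)=2 chase 'b': 2→10→0 ⇒ 1;  out=∅∪out(1)={4}
  fail(9) 'cbaa': from fail(5)=2 chase 'a': 2→10→0 ⇒ 10;  out={2}∪out(10)={2}
  fail(16) 'ccac': from fail(15)=18 chase 'c': 18→10 ⇒ 11;  out=∅∪out(11)={3}
  fail(7) 'cbabc': from fail(6)=1 chase 'c': 1→0 ⇒ 3;  out=∅∪out(3)=∅
  fail(17) 'ccacb': from fail(16)=11 chase 'b': 11→3 ⇒ 4;  out={6}∪out(4)={4,6}
  fail(8) 'cbabcb': from fail(7)=3 chase 'b': 3 ⇒ 4;  out={1}∪out(4)={1,4}

Text stream:
i=0 'b': node 0→1  ** P4@[0:0]
i=1 'b': node 1→12  ** P4@[1:1]
i=2 'b': node 12→12 (via fail)  ** P4@[2:2]
i=3 'c': node 12→3 (via fail)
i=4 'c': node 3→14
i=5 'a': node 14→15
i=6 'c': node 15→16  ** P3@[5:6]
i=7 'c': node 16→14 (via fail)
i=8 'a': node 14→15
i=9 'b': node 15→19 (via fail)  ** P4@[9:9],P7@[7:9]
i=10 'c': node 19→3 (via fail)
i=11 'b': node 3→4  ** P4@[11:11]
i=12 'c': node 4→3 (via fail)
i=13 'a': node 3→18
i=14 'b': node 18→19  ** P4@[14:14],P7@[12:14]
i=15 'a': node 19→2 (via fail)  ** P0@[14:15]
i=16 'a': node 2→10 (via fail)
i=17 'c': node 10→11  ** P3@[16:17]
i=18 'c': node 11→14 (via fail)
i=19 'c': node 14→14 (via fail)
i=20 'b': node 14→4 (via fail)  ** P4@[20:20]
i=21 'a': node 4→5  ** P0@[20:21]
i=22 'b': node 5→6  ** P4@[22:22]
i=23 'c': node 6→7
i=24 'b': node 7→8  ** P1@[19:24],P4@[24:24]
i=25 'c': node 8→3 (via fail)
i=26 'b': node 3→4  ** P4@[26:26]
i=27 'a': node 4→5  ** P0@[26:27]
i=28 'a': node 5→9  ** P2@[25:28]
i=29 'c': node 9→11 (via fail)  ** P3@[28:29]
i=30 'b': node 11→4 (via fail)  ** P4@[30:30]
i=31 'a': node 4→5  ** P0@[30:31]
i=32 'b': node 5→6  ** P4@[32:32]
i=33 'c': node 6→7
i=34 'b': node 7→8  ** P1@[29:34],P4@[34:34]
i=35 'c': node 8→3 (via fail)
i=36 'c': node 3→14
i=37 'c': node 14→14 (via fail)
i=38 'a': node 14→15
i=39 'c': node 15→16  ** P3@[38:39]
i=40 'a': node 16→18 (via fail)
i=41 'c': node 18→11 (via fail)  ** P3@[40:41]
i=42 'c': node 11→14 (via fail)
i=43 'b': node 14→4 (via fail)  ** P4@[43:43]
i=44 'a': node 4→5  ** P0@[43:44]
i=45 'b': node 5→6  ** P4@[45:45]
i=46 'c': node 6→7
i=47 'b': node 7→8  ** P1@[42:47],P4@[47:47]
i=48 'c': node 8→3 (via fail)
i=49 'c': node 3→14
i=50 'c': node 14→14 (via fail)
i=51 'c': node 14→14 (via fail)
i=52 'a': node 14→15
i=53 'c': node 15→16  ** P3@[52:53]
i=54 'b': node 16→17  ** P4@[54:54],P6@[50:54]
i=55 'b': node 17→12 (via fail)  ** P4@[55:55]
i=56 'a': node 12→13  ** P0@[55:56],P5@[54:56]
i=57 'c': node 13→11 (via fail)  ** P3@[56:57]
i=58 'c': node 11→14 (via fail)
i=59 'b': node 14→4 (via fail)  ** P4@[59:59]
i=60 'c': node 4→3 (via fail)
i=61 'b': node 3→4  ** P4@[61:61]
i=62 'a': node 4→5  ** P0@[61:62]
i=63 'c': node 5→11 (via fail)  ** P3@[62:63]
i=64 'b': node 11→4 (via fail)  ** P4@[64:64]
i=65 'b': node 4→12 (via fail)  ** P4@[65:65]
i=66 'a': node 12→13  ** P0@[65:66],P5@[64:66]
i=67 'a': node 13→10 (via fail)
i=68 'b': node 10→1 (via fail)  ** P4@[68:68]

Matches: [[0,4],[1,4],[2,4],[6,3],[9,4],[9,7],[11,4],[14,4],[14,7],[15,0],[17,3],[20,4],[21,0],[22,4],[24,1],[24,4],[26,4],[27,0],[28,2],[29,3],[30,4],[31,0],[32,4],[34,1],[34,4],[39,3],[41,3],[43,4],[44,0],[45,4],[47,1],[47,4],[53,3],[54,4],[54,6],[55,4],[56,0],[56,5],[57,3],[59,4],[61,4],[62,0],[63,3],[64,4],[65,4],[66,0],[66,5],[68,4]]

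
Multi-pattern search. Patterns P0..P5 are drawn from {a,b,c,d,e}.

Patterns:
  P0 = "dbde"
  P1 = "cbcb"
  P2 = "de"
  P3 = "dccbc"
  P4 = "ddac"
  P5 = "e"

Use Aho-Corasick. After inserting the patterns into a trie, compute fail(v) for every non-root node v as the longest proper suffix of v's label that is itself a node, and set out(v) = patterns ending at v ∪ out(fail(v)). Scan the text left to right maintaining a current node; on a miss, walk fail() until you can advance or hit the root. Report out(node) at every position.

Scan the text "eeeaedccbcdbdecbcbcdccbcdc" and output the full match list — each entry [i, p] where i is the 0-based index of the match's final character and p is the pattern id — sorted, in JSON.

Build:
Trie (insert patterns):
  0='ε' goto c→5 d→1 e→17
  1='d' goto b→2 c→10 d→14 e→9
  2='db' goto d→3
  3='dbd' goto e→4
  4='dbde' goto ·  ←P0
  5='c' goto b→6
  6='cb' goto c→7
  7='cbc' goto b→8
  8='cbcb' goto ·  ←P1
  9='de' goto ·  ←P2
  10='dc' goto c→11
  11='dcc' goto b→12
  12='dccb' goto c→13
  13='dccbc' goto ·  ←P3
  14='dd' goto a→15
  15='dda' goto c→16
  16='ddac' goto ·  ←P4
  17='e' goto ·  ←P5

BFS fail/out derivation:
  n1('d'): parent n0 fail=0; on 'd' 0 → fail=0;  out ∅∪∅=∅
  n5('c'): parent n0 fail=0; on 'c' 0 → fail=0;  out ∅∪∅=∅
  n17('e'): parent n0 fail=0; on 'e' 0 → fail=0;  out {5}∪∅={5}
  n2('db'): parent n1 fail=0; on 'b' 0 → fail=0;  out ∅∪∅=∅
  n6('cb'): parent n5 fail=0; on 'b' 0 → fail=0;  out ∅∪∅=∅
  n9('de'): parent n1 fail=0; on 'e' 0 → fail=17;  out {2}∪{5}={2,5}
  n10('dc'): parent n1 fail=0; on 'c' 0 → fail=5;  out ∅∪∅=∅
  n14('dd'): parent n1 fail=0; on 'd' 0 → fail=1;  out ∅∪∅=∅
  n3('dbd'): parent n2 fail=0; on 'd' 0 → fail=1;  out ∅∪∅=∅
  n7('cbc'): parent n6 fail=0; on 'c' 0 → fail=5;  out ∅∪∅=∅
  n11('dcc'): parent n10 fail=5; on 'c' 5→0 → fail=5;  out ∅∪∅=∅
  n15('dda'): parent n14 fail=1; on 'a' 1→0 → fail=0;  out ∅∪∅=∅
  n4('dbde'): parent n3 fail=1; on 'e' 1 → fail=9;  out {0}∪{2,5}={0,2,5}
  n8('cbcb'): parent n7 fail=5; on 'b' 5 → fail=6;  out {1}∪∅={1}
  n12('dccb'): parent n11 fail=5; on 'b' 5 → fail=6;  out ∅∪∅=∅
  n16('ddac'): parent n15 fail=0; on 'c' 0 → fail=5;  out {4}∪∅={4}
  n13('dccbc'): parent n12 fail=6; on 'c' 6 → fail=7;  out {3}∪∅={3}

Run:
pos 0 'e': at 17  emit P5@[0:0]
pos 1 'e': at 17 ·f  emit P5@[1:1]
pos 2 'e': at 17 ·f  emit P5@[2:2]
pos 3 'a': at 0 ·f
pos 4 'e': at 17  emit P5@[4:4]
pos 5 'd': at 1 ·f
pos 6 'c': at 10
pos 7 'c': at 11
pos 8 'b': at 12
pos 9 'c': at 13  emit P3@[5:9]
pos 10 'd': at 1 ·f
pos 11 'b': at 2
pos 12 'd': at 3
pos 13 'e': at 4  emit P0@[10:13],P2@[12:13],P5@[13:13]
pos 14 'c': at 5 ·f
pos 15 'b': at 6
pos 16 'c': at 7
pos 17 'b': at 8  emit P1@[14:17]
pos 18 'c': at 7 ·f
pos 19 'd': at 1 ·f
pos 20 'c': at 10
pos 21 'c': at 11
pos 22 'b': at 12
pos 23 'c': at 13  emit P3@[19:23]
pos 24 'd': at 1 ·f
pos 25 'c': at 10

Result: [[0,5],[1,5],[2,5],[4,5],[9,3],[13,0],[13,2],[13,5],[17,1],[23,3]]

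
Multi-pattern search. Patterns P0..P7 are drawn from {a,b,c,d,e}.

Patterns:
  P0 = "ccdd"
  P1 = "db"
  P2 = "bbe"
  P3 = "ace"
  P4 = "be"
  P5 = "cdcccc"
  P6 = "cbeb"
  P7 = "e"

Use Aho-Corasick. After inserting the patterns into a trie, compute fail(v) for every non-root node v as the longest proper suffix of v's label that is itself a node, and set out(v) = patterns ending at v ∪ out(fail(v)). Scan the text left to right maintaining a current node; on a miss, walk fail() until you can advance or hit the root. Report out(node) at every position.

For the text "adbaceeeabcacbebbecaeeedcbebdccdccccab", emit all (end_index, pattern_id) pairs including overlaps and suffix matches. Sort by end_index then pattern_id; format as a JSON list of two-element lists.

Construct AC machine:
Trie nodes:
  0='ε' goto a→10 b→7 c→1 d→5 e→22
  1='c' goto b→19 c→2 d→14
  2='cc' goto d→3
  3='ccd' goto d→4
  4='ccdd' goto ·  ←P0
  5='d' goto b→6
  6='db' goto ·  ←P1
  7='b' goto b→8 e→13
  8='bb' goto e→9
  9='bbe' goto ·  ←P2
  10='a' goto c→11
  11='ac' goto e→12
  12='ace' goto ·  ←P3
  13='be' goto ·  ←P4
  14='cd' goto c→15
  15='cdc' goto c→16
  16='cdcc' goto c→17
  17='cdccc' goto c→18
  18='cdcccc' goto ·  ←P5
  19='cb' goto e→20
  20='cbe' goto b→21
  21='cbeb' goto ·  ←P6
  22='e' goto ·  ←P7

BFS fail/out derivation:
  n1('c'): parent n0 fail=0; on 'c' 0 → fail=0;  out ∅∪∅=∅
  n5('d'): parent n0 fail=0; on 'd' 0 → fail=0;  out ∅∪∅=∅
  n7('b'): parent n0 fail=0; on 'b' 0 → fail=0;  out ∅∪∅=∅
  n10('a'): parent n0 fail=0; on 'a' 0 → fail=0;  out ∅∪∅=∅
  n22('e'): parent n0 fail=0; on 'e' 0 → fail=0;  out {7}∪∅={7}
  n2('cc'): parent n1 fail=0; on 'c' 0 → fail=1;  out ∅∪∅=∅
  n6('db'): parent n5 fail=0; on 'b' 0 → fail=7;  out {1}∪∅={1}
  n8('bb'): parent n7 fail=0; on 'b' 0 → fail=7;  out ∅∪∅=∅
  n11('ac'): parent n10 fail=0; on 'c' 0 → fail=1;  out ∅∪∅=∅
  n13('be'): parent n7 fail=0; on 'e' 0 → fail=22;  out {4}∪{7}={4,7}
  n14('cd'): parent n1 fail=0; on 'd' 0 → fail=5;  out ∅∪∅=∅
  n19('cb'): parent n1 fail=0; on 'b' 0 → fail=7;  out ∅∪∅=∅
  n3('ccd'): parent n2 fail=1; on 'd' 1 → fail=14;  out ∅∪∅=∅
  n9('bbe'): parent n8 fail=7; on 'e' 7 → fail=13;  out {2}∪{4,7}={2,4,7}
  n12('ace'): parent n11 fail=1; on 'e' 1→0 → fail=22;  out {3}∪{7}={3,7}
  n15('cdc'): parent n14 fail=5; on 'c' 5→0 → fail=1;  out ∅∪∅=∅
  n20('cbe'): parent n19 fail=7; on 'e' 7 → fail=13;  out ∅∪{4,7}={4,7}
  n4('ccdd'): parent n3 fail=14; on 'd' 14→5→0 → fail=5;  out {0}∪∅={0}
  n16('cdcc'): parent n15 fail=1; on 'c' 1 → fail=2;  out ∅∪∅=∅
  n21('cbeb'): parent n20 fail=13; on 'b' 13→22→0 → fail=7;  out {6}∪∅={6}
  n17('cdccc'): parent n16 fail=2; on 'c' 2→1 → fail=2;  out ∅∪∅=∅
  n18('cdcccc'): parent n17 fail=2; on 'c' 2→1 → fail=2;  out {5}∪∅={5}

Scan:
pos 0 'a': at 10
pos 1 'd': at 5 (fail-walked)
pos 2 'b': at 6  → match P1@[1:2]
pos 3 'a': at 10 (fail-walked)
pos 4 'c': at 11
pos 5 'e': at 12  → match P3@[3:5],P7@[5:5]
pos 6 'e': at 22 (fail-walked)  → match P7@[6:6]
pos 7 'e': at 22 (fail-walked)  → match P7@[7:7]
pos 8 'a': at 10 (fail-walked)
pos 9 'b': at 7 (fail-walked)
pos 10 'c': at 1 (fail-walked)
pos 11 'a': at 10 (fail-walked)
pos 12 'c': at 11
pos 13 'b': at 19 (fail-walked)
pos 14 'e': at 20  → match P4@[13:14],P7@[14:14]
pos 15 'b': at 21  → match P6@[12:15]
pos 16 'b': at 8 (fail-walked)
pos 17 'e': at 9  → match P2@[15:17],P4@[16:17],P7@[17:17]
pos 18 'c': at 1 (fail-walked)
pos 19 'a': at 10 (fail-walked)
pos 20 'e': at 22 (fail-walked)  → match P7@[20:20]
pos 21 'e': at 22 (fail-walked)  → match P7@[21:21]
pos 22 'e': at 22 (fail-walked)  → match P7@[22:22]
pos 23 'd': at 5 (fail-walked)
pos 24 'c': at 1 (fail-walked)
pos 25 'b': at 19
pos 26 'e': at 20  → match P4@[25:26],P7@[26:26]
pos 27 'b': at 21  → match P6@[24:27]
pos 28 'd': at 5 (fail-walked)
pos 29 'c': at 1 (fail-walked)
pos 30 'c': at 2
pos 31 'd': at 3
pos 32 'c': at 15 (fail-walked)
pos 33 'c': at 16
pos 34 'c': at 17
pos 35 'c': at 18  → match P5@[30:35]
pos 36 'a': at 10 (fail-walked)
pos 37 'b': at 7 (fail-walked)

All matches (sorted): [[2,1],[5,3],[5,7],[6,7],[7,7],[14,4],[14,7],[15,6],[17,2],[17,4],[17,7],[20,7],[21,7],[22,7],[26,4],[26,7],[27,6],[35,5]]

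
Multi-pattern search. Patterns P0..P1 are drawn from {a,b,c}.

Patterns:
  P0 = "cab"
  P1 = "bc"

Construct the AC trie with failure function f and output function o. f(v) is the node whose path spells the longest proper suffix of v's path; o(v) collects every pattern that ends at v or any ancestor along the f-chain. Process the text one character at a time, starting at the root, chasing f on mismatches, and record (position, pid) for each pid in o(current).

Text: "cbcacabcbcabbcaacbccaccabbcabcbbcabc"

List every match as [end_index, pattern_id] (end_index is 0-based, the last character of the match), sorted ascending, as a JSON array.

Construct AC machine:
Trie (insert patterns):
  0='ε' goto b→4 c→1
  1='c' goto a→2
  2='ca' goto b→3
  3='cab' goto ·  [P0 ends]
  4='b' goto c→5
  5='bc' goto ·  [P1 ends]

Failure links (BFS by depth):
  n1('c'): parent n0 fail=0; on 'c' 0 → fail=0;  out ∅∪∅=∅
  n4('b'): parent n0 fail=0; on 'b' 0 → fail=0;  out ∅∪∅=∅
  n2('ca'): parent n1 fail=0; on 'a' 0 → fail=0;  out ∅∪∅=∅
  n5('bc'): parent n4 fail=0; on 'c' 0 → fail=1;  out {1}∪∅={1}
  n3('cab'): parent n2 fail=0; on 'b' 0 → fail=4;  out {0}∪∅={0}

Scan:
[0] read 'c'  n0⇒n1
[1] read 'b'  n1⇒n4 ·f
[2] read 'c'  n4⇒n5  ** P1@[1:2]
[3] read 'a'  n5⇒n2 ·f
[4] read 'c'  n2⇒n1 ·f
[5] read 'a'  n1⇒n2
[6] read 'b'  n2⇒n3  ** P0@[4:6]
[7] read 'c'  n3⇒n5 ·f  ** P1@[6:7]
[8] read 'b'  n5⇒n4 ·f
[9] read 'c'  n4⇒n5  ** P1@[8:9]
[10] read 'a'  n5⇒n2 ·f
[11] read 'b'  n2⇒n3  ** P0@[9:11]
[12] read 'b'  n3⇒n4 ·f
[13] read 'c'  n4⇒n5  ** P1@[12:13]
[14] read 'a'  n5⇒n2 ·f
[15] read 'a'  n2⇒n0 ·f
[16] read 'c'  n0⇒n1
[17] read 'b'  n1⇒n4 ·f
[18] read 'c'  n4⇒n5  ** P1@[17:18]
[19] read 'c'  n5⇒n1 ·f
[20] read 'a'  n1⇒n2
[21] read 'c'  n2⇒n1 ·f
[22] read 'c'  n1⇒n1 ·f
[23] read 'a'  n1⇒n2
[24] read 'b'  n2⇒n3  ** P0@[22:24]
[25] read 'b'  n3⇒n4 ·f
[26] read 'c'  n4⇒n5  ** P1@[25:26]
[27] read 'a'  n5⇒n2 ·f
[28] read 'b'  n2⇒n3  ** P0@[26:28]
[29] read 'c'  n3⇒n5 ·f  ** P1@[28:29]
[30] read 'b'  n5⇒n4 ·f
[31] read 'b'  n4⇒n4 ·f
[32] read 'c'  n4⇒n5  ** P1@[31:32]
[33] read 'a'  n5⇒n2 ·f
[34] read 'b'  n2⇒n3  ** P0@[32:34]
[35] read 'c'  n3⇒n5 ·f  ** P1@[34:35]

All matches (sorted): [[2,1],[6,0],[7,1],[9,1],[11,0],[13,1],[18,1],[24,0],[26,1],[28,0],[29,1],[32,1],[34,0],[35,1]]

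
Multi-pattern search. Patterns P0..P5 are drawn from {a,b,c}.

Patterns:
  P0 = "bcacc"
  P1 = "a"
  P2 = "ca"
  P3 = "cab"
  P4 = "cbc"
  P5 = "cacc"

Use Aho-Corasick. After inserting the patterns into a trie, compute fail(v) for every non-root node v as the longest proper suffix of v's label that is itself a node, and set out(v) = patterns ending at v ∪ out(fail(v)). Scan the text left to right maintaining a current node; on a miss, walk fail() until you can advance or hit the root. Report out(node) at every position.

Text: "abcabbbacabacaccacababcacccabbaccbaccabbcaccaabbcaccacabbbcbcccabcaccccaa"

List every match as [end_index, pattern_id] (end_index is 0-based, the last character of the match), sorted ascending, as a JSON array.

Build:
Trie (insert patterns):
  n0 'ε': a→6 b→1 c→7
  n1 'b': c→2
  n2 'bc': a→3
  n3 'bca': c→4
  n4 'bcac': c→5
  n5 'bcacc': ·  [P0 ends]
  n6 'a': ·  [P1 ends]
  n7 'c': a→8 b→10
  n8 'ca': b→9 c→12  [P2 ends]
  n9 'cab': ·  [P3 ends]
  n10 'cb': c→11
  n11 'cbc': ·  [P4 ends]
  n12 'cac': c→13
  n13 'cacc': ·  [P5 ends]

Failure links (BFS by depth):
  n1('b'): parent n0 fail=0; on 'b' 0 → fail=0;  out ∅∪∅=∅
  n6('a'): parent n0 fail=0; on 'a' 0 → fail=0;  out {1}∪∅={1}
  n7('c'): parent n0 fail=0; on 'c' 0 → fail=0;  out ∅∪∅=∅
  n2('bc'): parent n1 fail=0; on 'c' 0 → fail=7;  out ∅∪∅=∅
  n8('ca'): parent n7 fail=0; on 'a' 0 → fail=6;  out {2}∪{1}={1,2}
  n10('cb'): parent n7 fail=0; on 'b' 0 → fail=1;  out ∅∪∅=∅
  n3('bca'): parent n2 fail=7; on 'a' 7 → fail=8;  out ∅∪{1,2}={1,2}
  n9('cab'): parent n8 fail=6; on 'b' 6→0 → fail=1;  out {3}∪∅={3}
  n11('cbc'): parent n10 fail=1; on 'c' 1 → fail=2;  out {4}∪∅={4}
  n12('cac'): parent n8 fail=6; on 'c' 6→0 → fail=7;  out ∅∪∅=∅
  n4('bcac'): parent n3 fail=8; on 'c' 8 → fail=12;  out ∅∪∅=∅
  n13('cacc'): parent n12 fail=7; on 'c' 7→0 → fail=7;  out {5}∪∅={5}
  n5('bcacc'): parent n4 fail=12; on 'c' 12 → fail=13;  out {0}∪{5}={0,5}

Text stream:
pos 0 'a': at 6  → match P1@[0:0]
pos 1 'b': at 1 ·f
pos 2 'c': at 2
pos 3 'a': at 3  → match P1@[3:3],P2@[2:3]
pos 4 'b': at 9 ·f  → match P3@[2:4]
pos 5 'b': at 1 ·f
pos 6 'b': at 1 ·f
pos 7 'a': at 6 ·f  → match P1@[7:7]
pos 8 'c': at 7 ·f
pos 9 'a': at 8  → match P1@[9:9],P2@[8:9]
pos 10 'b': at 9  → match P3@[8:10]
pos 11 'a': at 6 ·f  → match P1@[11:11]
pos 12 'c': at 7 ·f
pos 13 'a': at 8  → match P1@[13:13],P2@[12:13]
pos 14 'c': at 12
pos 15 'c': at 13  → match P5@[12:15]
pos 16 'a': at 8 ·f  → match P1@[16:16],P2@[15:16]
pos 17 'c': at 12
pos 18 'a': at 8 ·f  → match P1@[18:18],P2@[17:18]
pos 19 'b': at 9  → match P3@[17:19]
pos 20 'a': at 6 ·f  → match P1@[20:20]
pos 21 'b': at 1 ·f
pos 22 'c': at 2
pos 23 'a': at 3  → match P1@[23:23],P2@[22:23]
pos 24 'c': at 4
pos 25 'c': at 5  → match P0@[21:25],P5@[22:25]
pos 26 'c': at 7 ·f
pos 27 'a': at 8  → match P1@[27:27],P2@[26:27]
pos 28 'b': at 9  → match P3@[26:28]
pos 29 'b': at 1 ·f
pos 30 'a': at 6 ·f  → match P1@[30:30]
pos 31 'c': at 7 ·f
pos 32 'c': at 7 ·f
pos 33 'b': at 10
pos 34 'a': at 6 ·f  → match P1@[34:34]
pos 35 'c': at 7 ·f
pos 36 'c': at 7 ·f
pos 37 'a': at 8  → match P1@[37:37],P2@[36:37]
pos 38 'b': at 9  → match P3@[36:38]
pos 39 'b': at 1 ·f
pos 40 'c': at 2
pos 41 'a': at 3  → match P1@[41:41],P2@[40:41]
pos 42 'c': at 4
pos 43 'c': at 5  → match P0@[39:43],P5@[40:43]
pos 44 'a': at 8 ·f  → match P1@[44:44],P2@[43:44]
pos 45 'a': at 6 ·f  → match P1@[45:45]
pos 46 'b': at 1 ·f
pos 47 'b': at 1 ·f
pos 48 'c': at 2
pos 49 'a': at 3  → match P1@[49:49],P2@[48:49]
pos 50 'c': at 4
pos 51 'c': at 5  → match P0@[47:51],P5@[48:51]
pos 52 'a': at 8 ·f  → match P1@[52:52],P2@[51:52]
pos 53 'c': at 12
pos 54 'a': at 8 ·f  → match P1@[54:54],P2@[53:54]
pos 55 'b': at 9  → match P3@[53:55]
pos 56 'b': at 1 ·f
pos 57 'b': at 1 ·f
pos 58 'c': at 2
pos 59 'b': at 10 ·f
pos 60 'c': at 11  → match P4@[58:60]
pos 61 'c': at 7 ·f
pos 62 'c': at 7 ·f
pos 63 'a': at 8  → match P1@[63:63],P2@[62:63]
pos 64 'b': at 9  → match P3@[62:64]
pos 65 'c': at 2 ·f
pos 66 'a': at 3  → match P1@[66:66],P2@[65:66]
pos 67 'c': at 4
pos 68 'c': at 5  → match P0@[64:68],P5@[65:68]
pos 69 'c': at 7 ·f
pos 70 'c': at 7 ·f
pos 71 'a': at 8  → match P1@[71:71],P2@[70:71]
pos 72 'a': at 6 ·f  → match P1@[72:72]

Result: [[0,1],[3,1],[3,2],[4,3],[7,1],[9,1],[9,2],[10,3],[11,1],[13,1],[13,2],[15,5],[16,1],[16,2],[18,1],[18,2],[19,3],[20,1],[23,1],[23,2],[25,0],[25,5],[27,1],[27,2],[28,3],[30,1],[34,1],[37,1],[37,2],[38,3],[41,1],[41,2],[43,0],[43,5],[44,1],[44,2],[45,1],[49,1],[49,2],[51,0],[51,5],[52,1],[52,2],[54,1],[54,2],[55,3],[60,4],[63,1],[63,2],[64,3],[66,1],[66,2],[68,0],[68,5],[71,1],[71,2],[72,1]]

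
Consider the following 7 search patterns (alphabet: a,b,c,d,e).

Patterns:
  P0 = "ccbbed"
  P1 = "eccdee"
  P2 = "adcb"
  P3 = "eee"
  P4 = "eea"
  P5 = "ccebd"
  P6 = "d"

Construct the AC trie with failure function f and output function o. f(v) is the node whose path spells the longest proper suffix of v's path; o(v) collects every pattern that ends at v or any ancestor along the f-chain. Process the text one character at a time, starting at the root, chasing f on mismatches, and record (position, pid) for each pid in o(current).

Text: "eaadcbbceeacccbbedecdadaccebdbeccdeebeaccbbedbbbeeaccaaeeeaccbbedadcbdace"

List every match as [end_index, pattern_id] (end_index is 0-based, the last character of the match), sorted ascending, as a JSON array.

Construct AC machine:
Trie (insert patterns):
  0='ε' goto a→13 c→1 d→23 e→7
  1='c' goto c→2
  2='cc' goto b→3 e→20
  3='ccb' goto b→4
  4='ccbb' goto e→5
  5='ccbbe' goto d→6
  6='ccbbed' goto ·  [P0 ends]
  7='e' goto c→8 e→17
  8='ec' goto c→9
  9='ecc' goto d→10
  10='eccd' goto e→11
  11='eccde' goto e→12
  12='eccdee' goto ·  [P1 ends]
  13='a' goto d→14
  14='ad' goto c→15
  15='adc' goto b→16
  16='adcb' goto ·  [P2 ends]
  17='ee' goto a→19 e→18
  18='eee' goto ·  [P3 ends]
  19='eea' goto ·  [P4 ends]
  20='cce' goto b→21
  21='cceb' goto d→22
  22='ccebd' goto ·  [P5 ends]
  23='d' goto ·  [P6 ends]

BFS fail/out derivation:
  n1('c'): parent n0 fail=0; on 'c' 0 → fail=0;  out ∅∪∅=∅
  n7('e'): parent n0 fail=0; on 'e' 0 → fail=0;  out ∅∪∅=∅
  n13('a'): parent n0 fail=0; on 'a' 0 → fail=0;  out ∅∪∅=∅
  n23('d'): parent n0 fail=0; on 'd' 0 → fail=0;  out {6}∪∅={6}
  n2('cc'): parent n1 fail=0; on 'c' 0 → fail=1;  out ∅∪∅=∅
  n8('ec'): parent n7 fail=0; on 'c' 0 → fail=1;  out ∅∪∅=∅
  n14('ad'): parent n13 fail=0; on 'd' 0 → fail=23;  out ∅∪{6}={6}
  n17('ee'): parent n7 fail=0; on 'e' 0 → fail=7;  out ∅∪∅=∅
  n3('ccb'): parent n2 fail=1; on 'b' 1→0 → fail=0;  out ∅∪∅=∅
  n9('ecc'): parent n8 fail=1; on 'c' 1 → fail=2;  out ∅∪∅=∅
  n15('adc'): parent n14 fail=23; on 'c' 23→0 → fail=1;  out ∅∪∅=∅
  n18('eee'): parent n17 fail=7; on 'e' 7 → fail=17;  out {3}∪∅={3}
  n19('eea'): parent n17 fail=7; on 'a' 7→0 → fail=13;  out {4}∪∅={4}
  n20('cce'): parent n2 fail=1; on 'e' 1→0 → fail=7;  out ∅∪∅=∅
  n4('ccbb'): parent n3 fail=0; on 'b' 0 → fail=0;  out ∅∪∅=∅
  n10('eccd'): parent n9 fail=2; on 'd' 2→1→0 → fail=23;  out ∅∪{6}={6}
  n16('adcb'): parent n15 fail=1; on 'b' 1→0 → fail=0;  out {2}∪∅={2}
  n21('cceb'): parent n20 fail=7; on 'b' 7→0 → fail=0;  out ∅∪∅=∅
  n5('ccbbe'): parent n4 fail=0; on 'e' 0 → fail=7;  out ∅∪∅=∅
  n11('eccde'): parent n10 fail=23; on 'e' 23→0 → fail=7;  out ∅∪∅=∅
  n22('ccebd'): parent n21 fail=0; on 'd' 0 → fail=23;  out {5}∪{6}={5,6}
  n6('ccbbed'): parent n5 fail=7; on 'd' 7→0 → fail=23;  out {0}∪{6}={0,6}
  n12('eccdee'): parent n11 fail=7; on 'e' 7 → fail=17;  out {1}∪∅={1}

Text stream:
pos 0 'e': at 7
pos 1 'a': at 13 ·f
pos 2 'a': at 13 ·f
pos 3 'd': at 14  ** P6@[3:3]
pos 4 'c': at 15
pos 5 'b': at 16  ** P2@[2:5]
pos 6 'b': at 0 ·f
pos 7 'c': at 1
pos 8 'e': at 7 ·f
pos 9 'e': at 17
pos 10 'a': at 19  ** P4@[8:10]
pos 11 'c': at 1 ·f
pos 12 'c': at 2
pos 13 'c': at 2 ·f
pos 14 'b': at 3
pos 15 'b': at 4
pos 16 'e': at 5
pos 17 'd': at 6  ** P0@[12:17],P6@[17:17]
pos 18 'e': at 7 ·f
pos 19 'c': at 8
pos 20 'd': at 23 ·f  ** P6@[20:20]
pos 21 'a': at 13 ·f
pos 22 'd': at 14  ** P6@[22:22]
pos 23 'a': at 13 ·f
pos 24 'c': at 1 ·f
pos 25 'c': at 2
pos 26 'e': at 20
pos 27 'b': at 21
pos 28 'd': at 22  ** P5@[24:28],P6@[28:28]
pos 29 'b': at 0 ·f
pos 30 'e': at 7
pos 31 'c': at 8
pos 32 'c': at 9
pos 33 'd': at 10  ** P6@[33:33]
pos 34 'e': at 11
pos 35 'e': at 12  ** P1@[30:35]
pos 36 'b': at 0 ·f
pos 37 'e': at 7
pos 38 'a': at 13 ·f
pos 39 'c': at 1 ·f
pos 40 'c': at 2
pos 41 'b': at 3
pos 42 'b': at 4
pos 43 'e': at 5
pos 44 'd': at 6  ** P0@[39:44],P6@[44:44]
pos 45 'b': at 0 ·f
pos 46 'b': at 0
pos 47 'b': at 0
pos 48 'e': at 7
pos 49 'e': at 17
pos 50 'a': at 19  ** P4@[48:50]
pos 51 'c': at 1 ·f
pos 52 'c': at 2
pos 53 'a': at 13 ·f
pos 54 'a': at 13 ·f
pos 55 'e': at 7 ·f
pos 56 'e': at 17
pos 57 'e': at 18  ** P3@[55:57]
pos 58 'a': at 19 ·f  ** P4@[56:58]
pos 59 'c': at 1 ·f
pos 60 'c': at 2
pos 61 'b': at 3
pos 62 'b': at 4
pos 63 'e': at 5
pos 64 'd': at 6  ** P0@[59:64],P6@[64:64]
pos 65 'a': at 13 ·f
pos 66 'd': at 14  ** P6@[66:66]
pos 67 'c': at 15
pos 68 'b': at 16  ** P2@[65:68]
pos 69 'd': at 23 ·f  ** P6@[69:69]
pos 70 'a': at 13 ·f
pos 71 'c': at 1 ·f
pos 72 'e': at 7 ·f

Result: [[3,6],[5,2],[10,4],[17,0],[17,6],[20,6],[22,6],[28,5],[28,6],[33,6],[35,1],[44,0],[44,6],[50,4],[57,3],[58,4],[64,0],[64,6],[66,6],[68,2],[69,6]]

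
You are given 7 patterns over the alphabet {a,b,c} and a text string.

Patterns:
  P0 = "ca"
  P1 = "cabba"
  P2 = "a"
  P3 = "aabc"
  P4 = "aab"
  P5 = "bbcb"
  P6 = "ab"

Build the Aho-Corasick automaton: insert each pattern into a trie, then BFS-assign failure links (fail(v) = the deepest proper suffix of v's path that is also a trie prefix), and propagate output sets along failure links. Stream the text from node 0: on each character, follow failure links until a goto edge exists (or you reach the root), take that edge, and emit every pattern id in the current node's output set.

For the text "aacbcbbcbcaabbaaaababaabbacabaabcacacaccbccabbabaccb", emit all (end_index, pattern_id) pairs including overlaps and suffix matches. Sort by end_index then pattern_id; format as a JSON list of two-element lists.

Construct AC machine:
Trie nodes:
  0='ε' goto a→6 b→10 c→1
  1='c' goto a→2
  2='ca' goto b→3  ←P0
  3='cab' goto b→4
  4='cabb' goto a→5
  5='cabba' goto ·  ←P1
  6='a' goto a→7 b→14  ←P2
  7='aa' goto b→8
  8='aab' goto c→9  ←P4
  9='aabc' goto ·  ←P3
  10='b' goto b→11
  11='bb' goto c→12
  12='bbc' goto b→13
  13='bbcb' goto ·  ←P5
  14='ab' goto ·  ←P6

Failure links (BFS by depth):
  n1('c'): parent n0 fail=0; on 'c' 0 → fail=0;  out ∅∪∅=∅
  n6('a'): parent n0 fail=0; on 'a' 0 → fail=0;  out {2}∪∅={2}
  n10('b'): parent n0 fail=0; on 'b' 0 → fail=0;  out ∅∪∅=∅
  n2('ca'): parent n1 fail=0; on 'a' 0 → fail=6;  out {0}∪{2}={0,2}
  n7('aa'): parent n6 fail=0; on 'a' 0 → fail=6;  out ∅∪{2}={2}
  n11('bb'): parent n10 fail=0; on 'b' 0 → fail=10;  out ∅∪∅=∅
  n14('ab'): parent n6 fail=0; on 'b' 0 → fail=10;  out {6}∪∅={6}
  n3('cab'): parent n2 fail=6; on 'b' 6 → fail=14;  out ∅∪{6}={6}
  n8('aab'): parent n7 fail=6; on 'b' 6 → fail=14;  out {4}∪{6}={4,6}
  n12('bbc'): parent n11 fail=10; on 'c' 10→0 → fail=1;  out ∅∪∅=∅
  n4('cabb'): parent n3 fail=14; on 'b' 14→10 → fail=11;  out ∅∪∅=∅
  n9('aabc'): parent n8 fail=14; on 'c' 14→10→0 → fail=1;  out {3}∪∅={3}
  n13('bbcb'): parent n12 fail=1; on 'b' 1→0 → fail=10;  out {5}∪∅={5}
  n5('cabba'): parent n4 fail=11; on 'a' 11→10→0 → fail=6;  out {1}∪{2}={1,2}

Run:
[0] read 'a'  n0⇒n6  ** P2@[0:0]
[1] read 'a'  n6⇒n7  ** P2@[1:1]
[2] read 'c'  n7⇒n1 (fail-walked)
[3] read 'b'  n1⇒n10 (fail-walked)
[4] read 'c'  n10⇒n1 (fail-walked)
[5] read 'b'  n1⇒n10 (fail-walked)
[6] read 'b'  n10⇒n11
[7] read 'c'  n11⇒n12
[8] read 'b'  n12⇒n13  ** P5@[5:8]
[9] read 'c'  n13⇒n1 (fail-walked)
[10] read 'a'  n1⇒n2  ** P0@[9:10],P2@[10:10]
[11] read 'a'  n2⇒n7 (fail-walked)  ** P2@[11:11]
[12] read 'b'  n7⇒n8  ** P4@[10:12],P6@[11:12]
[13] read 'b'  n8⇒n11 (fail-walked)
[14] read 'a'  n11⇒n6 (fail-walked)  ** P2@[14:14]
[15] read 'a'  n6⇒n7  ** P2@[15:15]
[16] read 'a'  n7⇒n7 (fail-walked)  ** P2@[16:16]
[17] read 'a'  n7⇒n7 (fail-walked)  ** P2@[17:17]
[18] read 'b'  n7⇒n8  ** P4@[16:18],P6@[17:18]
[19] read 'a'  n8⇒n6 (fail-walked)  ** P2@[19:19]
[20] read 'b'  n6⇒n14  ** P6@[19:20]
[21] read 'a'  n14⇒n6 (fail-walked)  ** P2@[21:21]
[22] read 'a'  n6⇒n7  ** P2@[22:22]
[23] read 'b'  n7⇒n8  ** P4@[21:23],P6@[22:23]
[24] read 'b'  n8⇒n11 (fail-walked)
[25] read 'a'  n11⇒n6 (fail-walked)  ** P2@[25:25]
[26] read 'c'  n6⇒n1 (fail-walked)
[27] read 'a'  n1⇒n2  ** P0@[26:27],P2@[27:27]
[28] read 'b'  n2⇒n3  ** P6@[27:28]
[29] read 'a'  n3⇒n6 (fail-walked)  ** P2@[29:29]
[30] read 'a'  n6⇒n7  ** P2@[30:30]
[31] read 'b'  n7⇒n8  ** P4@[29:31],P6@[30:31]
[32] read 'c'  n8⇒n9  ** P3@[29:32]
[33] read 'a'  n9⇒n2 (fail-walked)  ** P0@[32:33],P2@[33:33]
[34] read 'c'  n2⇒n1 (fail-walked)
[35] read 'a'  n1⇒n2  ** P0@[34:35],P2@[35:35]
[36] read 'c'  n2⇒n1 (fail-walked)
[37] read 'a'  n1⇒n2  ** P0@[36:37],P2@[37:37]
[38] read 'c'  n2⇒n1 (fail-walked)
[39] read 'c'  n1⇒n1 (fail-walked)
[40] read 'b'  n1⇒n10 (fail-walked)
[41] read 'c'  n10⇒n1 (fail-walked)
[42] read 'c'  n1⇒n1 (fail-walked)
[43] read 'a'  n1⇒n2  ** P0@[42:43],P2@[43:43]
[44] read 'b'  n2⇒n3  ** P6@[43:44]
[45] read 'b'  n3⇒n4
[46] read 'a'  n4⇒n5  ** P1@[42:46],P2@[46:46]
[47] read 'b'  n5⇒n14 (fail-walked)  ** P6@[46:47]
[48] read 'a'  n14⇒n6 (fail-walked)  ** P2@[48:48]
[49] read 'c'  n6⇒n1 (fail-walked)
[50] read 'c'  n1⇒n1 (fail-walked)
[51] read 'b'  n1⇒n10 (fail-walked)

All matches (sorted): [[0,2],[1,2],[8,5],[10,0],[10,2],[11,2],[12,4],[12,6],[14,2],[15,2],[16,2],[17,2],[18,4],[18,6],[19,2],[20,6],[21,2],[22,2],[23,4],[23,6],[25,2],[27,0],[27,2],[28,6],[29,2],[30,2],[31,4],[31,6],[32,3],[33,0],[33,2],[35,0],[35,2],[37,0],[37,2],[43,0],[43,2],[44,6],[46,1],[46,2],[47,6],[48,2]]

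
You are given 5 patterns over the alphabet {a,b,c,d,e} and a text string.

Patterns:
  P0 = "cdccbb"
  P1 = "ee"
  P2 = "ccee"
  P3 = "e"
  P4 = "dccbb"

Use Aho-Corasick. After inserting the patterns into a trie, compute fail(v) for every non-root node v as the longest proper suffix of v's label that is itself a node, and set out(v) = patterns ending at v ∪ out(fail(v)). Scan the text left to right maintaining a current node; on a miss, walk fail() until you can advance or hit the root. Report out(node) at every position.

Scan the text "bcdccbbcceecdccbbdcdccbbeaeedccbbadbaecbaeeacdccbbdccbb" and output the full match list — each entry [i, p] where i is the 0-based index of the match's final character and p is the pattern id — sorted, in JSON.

Build:
Trie (insert patterns):
  n0 'ε': c→1 d→12 e→7
  n1 'c': c→9 d→2
  n2 'cd': c→3
  n3 'cdc': c→4
  n4 'cdcc': b→5
  n5 'cdccb': b→6
  n6 'cdccbb': ·  [P0 ends]
  n7 'e': e→8  [P3 ends]
  n8 'ee': ·  [P1 ends]
  n9 'cc': e→10
  n10 'cce': e→11
  n11 'ccee': ·  [P2 ends]
  n12 'd': c→13
  n13 'dc': c→14
  n14 'dcc': b→15
  n15 'dccb': b→16
  n16 'dccbb': ·  [P4 ends]

BFS fail/out derivation:
  n1('c'): parent n0 fail=0; on 'c' 0 → fail=0;  out ∅∪∅=∅
  n7('e'): parent n0 fail=0; on 'e' 0 → fail=0;  out {3}∪∅={3}
  n12('d'): parent n0 fail=0; on 'd' 0 → fail=0;  out ∅∪∅=∅
  n2('cd'): parent n1 fail=0; on 'd' 0 → fail=12;  out ∅∪∅=∅
  n8('ee'): parent n7 fail=0; on 'e' 0 → fail=7;  out {1}∪{3}={1,3}
  n9('cc'): parent n1 fail=0; on 'c' 0 → fail=1;  out ∅∪∅=∅
  n13('dc'): parent n12 fail=0; on 'c' 0 → fail=1;  out ∅∪∅=∅
  n3('cdc'): parent n2 fail=12; on 'c' 12 → fail=13;  out ∅∪∅=∅
  n10('cce'): parent n9 fail=1; on 'e' 1→0 → fail=7;  out ∅∪{3}={3}
  n14('dcc'): parent n13 fail=1; on 'c' 1 → fail=9;  out ∅∪∅=∅
  n4('cdcc'): parent n3 fail=13; on 'c' 13 → fail=14;  out ∅∪∅=∅
  n11('ccee'): parent n10 fail=7; on 'e' 7 → fail=8;  out {2}∪{1,3}={1,2,3}
  n15('dccb'): parent n14 fail=9; on 'b' 9→1→0 → fail=0;  out ∅∪∅=∅
  n5('cdccb'): parent n4 fail=14; on 'b' 14 → fail=15;  out ∅∪∅=∅
  n16('dccbb'): parent n15 fail=0; on 'b' 0 → fail=0;  out {4}∪∅={4}
  n6('cdccbb'): parent n5 fail=15; on 'b' 15 → fail=16;  out {0}∪{4}={0,4}

Run:
[0] read 'b'  n0⇒n0
[1] read 'c'  n0⇒n1
[2] read 'd'  n1⇒n2
[3] read 'c'  n2⇒n3
[4] read 'c'  n3⇒n4
[5] read 'b'  n4⇒n5
[6] read 'b'  n5⇒n6  ** P0@[1:6],P4@[2:6]
[7] read 'c'  n6⇒n1 (fail-walked)
[8] read 'c'  n1⇒n9
[9] read 'e'  n9⇒n10  ** P3@[9:9]
[10] read 'e'  n10⇒n11  ** P1@[9:10],P2@[7:10],P3@[10:10]
[11] read 'c'  n11⇒n1 (fail-walked)
[12] read 'd'  n1⇒n2
[13] read 'c'  n2⇒n3
[14] read 'c'  n3⇒n4
[15] read 'b'  n4⇒n5
[16] read 'b'  n5⇒n6  ** P0@[11:16],P4@[12:16]
[17] read 'd'  n6⇒n12 (fail-walked)
[18] read 'c'  n12⇒n13
[19] read 'd'  n13⇒n2 (fail-walked)
[20] read 'c'  n2⇒n3
[21] read 'c'  n3⇒n4
[22] read 'b'  n4⇒n5
[23] read 'b'  n5⇒n6  ** P0@[18:23],P4@[19:23]
[24] read 'e'  n6⇒n7 (fail-walked)  ** P3@[24:24]
[25] read 'a'  n7⇒n0 (fail-walked)
[26] read 'e'  n0⇒n7  ** P3@[26:26]
[27] read 'e'  n7⇒n8  ** P1@[26:27],P3@[27:27]
[28] read 'd'  n8⇒n12 (fail-walked)
[29] read 'c'  n12⇒n13
[30] read 'c'  n13⇒n14
[31] read 'b'  n14⇒n15
[32] read 'b'  n15⇒n16  ** P4@[28:32]
[33] read 'a'  n16⇒n0 (fail-walked)
[34] read 'd'  n0⇒n12
[35] read 'b'  n12⇒n0 (fail-walked)
[36] read 'a'  n0⇒n0
[37] read 'e'  n0⇒n7  ** P3@[37:37]
[38] read 'c'  n7⇒n1 (fail-walked)
[39] read 'b'  n1⇒n0 (fail-walked)
[40] read 'a'  n0⇒n0
[41] read 'e'  n0⇒n7  ** P3@[41:41]
[42] read 'e'  n7⇒n8  ** P1@[41:42],P3@[42:42]
[43] read 'a'  n8⇒n0 (fail-walked)
[44] read 'c'  n0⇒n1
[45] read 'd'  n1⇒n2
[46] read 'c'  n2⇒n3
[47] read 'c'  n3⇒n4
[48] read 'b'  n4⇒n5
[49] read 'b'  n5⇒n6  ** P0@[44:49],P4@[45:49]
[50] read 'd'  n6⇒n12 (fail-walked)
[51] read 'c'  n12⇒n13
[52] read 'c'  n13⇒n14
[53] read 'b'  n14⇒n15
[54] read 'b'  n15⇒n16  ** P4@[50:54]

Result: [[6,0],[6,4],[9,3],[10,1],[10,2],[10,3],[16,0],[16,4],[23,0],[23,4],[24,3],[26,3],[27,1],[27,3],[32,4],[37,3],[41,3],[42,1],[42,3],[49,0],[49,4],[54,4]]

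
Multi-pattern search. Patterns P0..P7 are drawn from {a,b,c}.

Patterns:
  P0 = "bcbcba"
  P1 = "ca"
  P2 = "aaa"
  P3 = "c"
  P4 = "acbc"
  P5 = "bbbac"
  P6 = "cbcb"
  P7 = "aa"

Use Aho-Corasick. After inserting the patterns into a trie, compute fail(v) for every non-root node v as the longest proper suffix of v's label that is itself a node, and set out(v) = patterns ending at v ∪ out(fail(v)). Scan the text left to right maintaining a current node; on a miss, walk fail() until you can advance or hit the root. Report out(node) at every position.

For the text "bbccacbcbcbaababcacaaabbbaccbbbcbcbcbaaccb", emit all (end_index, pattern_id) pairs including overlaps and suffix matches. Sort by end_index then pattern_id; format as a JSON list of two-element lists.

Build:
Trie nodes:
  0='ε' goto a→9 b→1 c→7
  1='b' goto b→15 c→2
  2='bc' goto b→3
  3='bcb' goto c→4
  4='bcbc' goto b→5
  5='bcbcb' goto a→6
  6='bcbcba' goto ·  [P0 ends]
  7='c' goto a→8 b→19  [P3 ends]
  8='ca' goto ·  [P1 ends]
  9='a' goto a→10 c→12
  10='aa' goto a→11  [P7 ends]
  11='aaa' goto ·  [P2 ends]
  12='ac' goto b→13
  13='acb' goto c→14
  14='acbc' goto ·  [P4 ends]
  15='bb' goto b→16
  16='bbb' goto a→17
  17='bbba' goto c→18
  18='bbbac' goto ·  [P5 ends]
  19='cb' goto c→20
  20='cbc' goto b→21
  21='cbcb' goto ·  [P6 ends]

Failure links (BFS by depth):
  fail(1) 'b': from fail(0)=0 chase 'b': 0 ⇒ 0;  out=∅∪out(0)=∅
  fail(7) 'c': from fail(0)=0 chase 'c': 0 ⇒ 0;  out={3}∪out(0)={3}
  fail(9) 'a': from fail(0)=0 chase 'a': 0 ⇒ 0;  out=∅∪out(0)=∅
  fail(2) 'bc': from fail(1)=0 chase 'c': 0 ⇒ 7;  out=∅∪out(7)={3}
  fail(8) 'ca': from fail(7)=0 chase 'a': 0 ⇒ 9;  out={1}∪out(9)={1}
  fail(10) 'aa': from fail(9)=0 chase 'a': 0 ⇒ 9;  out={7}∪out(9)={7}
  fail(12) 'ac': from fail(9)=0 chase 'c': 0 ⇒ 7;  out=∅∪out(7)={3}
  fail(15) 'bb': from fail(1)=0 chase 'b': 0 ⇒ 1;  out=∅∪out(1)=∅
  fail(19) 'cb': from fail(7)=0 chase 'b': 0 ⇒ 1;  out=∅∪out(1)=∅
  fail(3) 'bcb': from fail(2)=7 chase 'b': 7 ⇒ 19;  out=∅∪out(19)=∅
  fail(11) 'aaa': from fail(10)=9 chase 'a': 9 ⇒ 10;  out={2}∪out(10)={2,7}
  fail(13) 'acb': from fail(12)=7 chase 'b': 7 ⇒ 19;  out=∅∪out(19)=∅
  fail(16) 'bbb': from fail(15)=1 chase 'b': 1 ⇒ 15;  out=∅∪out(15)=∅
  fail(20) 'cbc': from fail(19)=1 chase 'c': 1 ⇒ 2;  out=∅∪out(2)={3}
  fail(4) 'bcbc': from fail(3)=19 chase 'c': 19 ⇒ 20;  out=∅∪out(20)={3}
  fail(14) 'acbc': from fail(13)=19 chase 'c': 19 ⇒ 20;  out={4}∪out(20)={3,4}
  fail(17) 'bbba': from fail(16)=15 chase 'a': 15→1→0 ⇒ 9;  out=∅∪out(9)=∅
  fail(21) 'cbcb': from fail(20)=2 chase 'b': 2 ⇒ 3;  out={6}∪out(3)={6}
  fail(5) 'bcbcb': from fail(4)=20 chase 'b': 20 ⇒ 21;  out=∅∪out(21)={6}
  fail(18) 'bbbac': from fail(17)=9 chase 'c': 9 ⇒ 12;  out={5}∪out(12)={3,5}
  fail(6) 'bcbcba': from fail(5)=21 chase 'a': 21→3→19→1→0 ⇒ 9;  out={0}∪out(9)={0}

Text stream:
pos 0 'b': at 1
pos 1 'b': at 15
pos 2 'c': at 2 (fail-walked)  ** P3@[2:2]
pos 3 'c': at 7 (fail-walked)  ** P3@[3:3]
pos 4 'a': at 8  ** P1@[3:4]
pos 5 'c': at 12 (fail-walked)  ** P3@[5:5]
pos 6 'b': at 13
pos 7 'c': at 14  ** P3@[7:7],P4@[4:7]
pos 8 'b': at 21 (fail-walked)  ** P6@[5:8]
pos 9 'c': at 4 (fail-walked)  ** P3@[9:9]
pos 10 'b': at 5  ** P6@[7:10]
pos 11 'a': at 6  ** P0@[6:11]
pos 12 'a': at 10 (fail-walked)  ** P7@[11:12]
pos 13 'b': at 1 (fail-walked)
pos 14 'a': at 9 (fail-walked)
pos 15 'b': at 1 (fail-walked)
pos 16 'c': at 2  ** P3@[16:16]
pos 17 'a': at 8 (fail-walked)  ** P1@[16:17]
pos 18 'c': at 12 (fail-walked)  ** P3@[18:18]
pos 19 'a': at 8 (fail-walked)  ** P1@[18:19]
pos 20 'a': at 10 (fail-walked)  ** P7@[19:20]
pos 21 'a': at 11  ** P2@[19:21],P7@[20:21]
pos 22 'b': at 1 (fail-walked)
pos 23 'b': at 15
pos 24 'b': at 16
pos 25 'a': at 17
pos 26 'c': at 18  ** P3@[26:26],P5@[22:26]
pos 27 'c': at 7 (fail-walked)  ** P3@[27:27]
pos 28 'b': at 19
pos 29 'b': at 15 (fail-walked)
pos 30 'b': at 16
pos 31 'c': at 2 (fail-walked)  ** P3@[31:31]
pos 32 'b': at 3
pos 33 'c': at 4  ** P3@[33:33]
pos 34 'b': at 5  ** P6@[31:34]
pos 35 'c': at 4 (fail-walked)  ** P3@[35:35]
pos 36 'b': at 5  ** P6@[33:36]
pos 37 'a': at 6  ** P0@[32:37]
pos 38 'a': at 10 (fail-walked)  ** P7@[37:38]
pos 39 'c': at 12 (fail-walked)  ** P3@[39:39]
pos 40 'c': at 7 (fail-walked)  ** P3@[40:40]
pos 41 'b': at 19

All matches (sorted): [[2,3],[3,3],[4,1],[5,3],[7,3],[7,4],[8,6],[9,3],[10,6],[11,0],[12,7],[16,3],[17,1],[18,3],[19,1],[20,7],[21,2],[21,7],[26,3],[26,5],[27,3],[31,3],[33,3],[34,6],[35,3],[36,6],[37,0],[38,7],[39,3],[40,3]]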